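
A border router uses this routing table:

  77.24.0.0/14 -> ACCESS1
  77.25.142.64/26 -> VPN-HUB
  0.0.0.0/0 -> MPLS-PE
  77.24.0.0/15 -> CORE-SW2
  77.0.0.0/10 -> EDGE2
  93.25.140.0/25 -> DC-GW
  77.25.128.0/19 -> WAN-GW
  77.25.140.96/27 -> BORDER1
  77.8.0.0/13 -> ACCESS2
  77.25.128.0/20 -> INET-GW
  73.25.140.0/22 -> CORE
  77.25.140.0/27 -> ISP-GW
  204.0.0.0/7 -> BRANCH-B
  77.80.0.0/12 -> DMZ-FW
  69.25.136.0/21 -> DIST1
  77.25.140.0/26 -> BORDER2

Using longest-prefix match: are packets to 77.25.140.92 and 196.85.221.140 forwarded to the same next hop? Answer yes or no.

77.25.140.92: longest match 77.25.128.0/20 -> INET-GW
196.85.221.140: longest match 0.0.0.0/0 -> MPLS-PE

no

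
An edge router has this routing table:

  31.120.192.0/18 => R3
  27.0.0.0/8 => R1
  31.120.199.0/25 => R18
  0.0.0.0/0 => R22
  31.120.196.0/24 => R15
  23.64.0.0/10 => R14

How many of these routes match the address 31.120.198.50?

Prefixes containing 31.120.198.50:
  0.0.0.0/0 (default, matches everything)
  31.120.192.0/18 (31.120.192.0 - 31.120.255.255)
Total matching entries: 2.

2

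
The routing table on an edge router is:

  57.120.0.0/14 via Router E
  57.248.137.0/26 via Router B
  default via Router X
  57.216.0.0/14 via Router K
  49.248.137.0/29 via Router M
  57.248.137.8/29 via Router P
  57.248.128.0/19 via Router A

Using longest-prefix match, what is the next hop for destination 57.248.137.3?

Router B

Routes whose prefix contains 57.248.137.3:
  0.0.0.0/0 (default, matches everything) -> Router X
  57.248.128.0/19 (57.248.128.0 - 57.248.159.255) -> Router A
  57.248.137.0/26 (57.248.137.0 - 57.248.137.63) -> Router B
More-specific entries that do NOT match:
  49.248.137.0/29 (49.248.137.0 - 49.248.137.7) does not contain 57.248.137.3
  57.248.137.8/29 (57.248.137.8 - 57.248.137.15) does not contain 57.248.137.3
Longest matching prefix is /26 -> next hop Router B.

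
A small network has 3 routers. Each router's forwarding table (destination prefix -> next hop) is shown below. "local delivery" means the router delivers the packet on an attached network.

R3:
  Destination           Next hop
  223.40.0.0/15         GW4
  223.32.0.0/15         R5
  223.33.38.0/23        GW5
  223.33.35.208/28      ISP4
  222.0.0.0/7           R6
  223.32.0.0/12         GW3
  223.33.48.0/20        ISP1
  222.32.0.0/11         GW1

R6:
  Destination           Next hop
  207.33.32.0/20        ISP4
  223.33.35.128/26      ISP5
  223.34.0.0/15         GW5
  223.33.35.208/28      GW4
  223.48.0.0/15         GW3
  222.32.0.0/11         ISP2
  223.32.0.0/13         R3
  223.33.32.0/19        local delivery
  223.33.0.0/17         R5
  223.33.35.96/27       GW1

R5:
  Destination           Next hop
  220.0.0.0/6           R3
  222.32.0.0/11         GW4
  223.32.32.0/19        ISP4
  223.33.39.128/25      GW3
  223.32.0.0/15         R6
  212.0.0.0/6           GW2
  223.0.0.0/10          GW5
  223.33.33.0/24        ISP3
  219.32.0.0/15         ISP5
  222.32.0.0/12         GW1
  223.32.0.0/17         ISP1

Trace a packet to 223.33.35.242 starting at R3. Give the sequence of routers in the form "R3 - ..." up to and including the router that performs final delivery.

At R3: longest match for 223.33.35.242 is 223.32.0.0/15 -> R5
At R5: longest match for 223.33.35.242 is 223.32.0.0/15 -> R6
At R6: longest match for 223.33.35.242 is 223.33.32.0/19 -> local delivery

R3 - R5 - R6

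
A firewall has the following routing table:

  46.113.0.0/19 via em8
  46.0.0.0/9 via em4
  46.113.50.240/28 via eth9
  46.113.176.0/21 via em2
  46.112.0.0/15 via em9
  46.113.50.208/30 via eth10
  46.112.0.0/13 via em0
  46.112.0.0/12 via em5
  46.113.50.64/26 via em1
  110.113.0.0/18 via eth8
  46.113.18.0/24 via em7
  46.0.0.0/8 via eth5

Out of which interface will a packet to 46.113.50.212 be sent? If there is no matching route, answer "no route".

Routes whose prefix contains 46.113.50.212:
  46.0.0.0/8 (46.0.0.0 - 46.255.255.255) -> eth5
  46.0.0.0/9 (46.0.0.0 - 46.127.255.255) -> em4
  46.112.0.0/12 (46.112.0.0 - 46.127.255.255) -> em5
  46.112.0.0/13 (46.112.0.0 - 46.119.255.255) -> em0
  46.112.0.0/15 (46.112.0.0 - 46.113.255.255) -> em9
More-specific entries that do NOT match:
  46.113.50.208/30 (46.113.50.208 - 46.113.50.211) does not contain 46.113.50.212
  46.113.50.240/28 (46.113.50.240 - 46.113.50.255) does not contain 46.113.50.212
  46.113.50.64/26 (46.113.50.64 - 46.113.50.127) does not contain 46.113.50.212
  46.113.18.0/24 (46.113.18.0 - 46.113.18.255) does not contain 46.113.50.212
  46.113.176.0/21 (46.113.176.0 - 46.113.183.255) does not contain 46.113.50.212
  46.113.0.0/19 (46.113.0.0 - 46.113.31.255) does not contain 46.113.50.212
  110.113.0.0/18 (110.113.0.0 - 110.113.63.255) does not contain 46.113.50.212
Longest matching prefix is /15 -> interface em9.

em9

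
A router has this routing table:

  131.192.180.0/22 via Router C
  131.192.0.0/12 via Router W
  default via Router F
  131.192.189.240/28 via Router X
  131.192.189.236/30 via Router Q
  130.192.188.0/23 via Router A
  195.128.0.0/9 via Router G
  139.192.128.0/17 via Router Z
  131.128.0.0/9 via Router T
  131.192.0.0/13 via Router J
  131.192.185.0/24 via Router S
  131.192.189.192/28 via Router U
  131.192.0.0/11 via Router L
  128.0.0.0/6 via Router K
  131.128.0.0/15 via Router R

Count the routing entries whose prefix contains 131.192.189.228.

6

Prefixes containing 131.192.189.228:
  0.0.0.0/0 (default, matches everything)
  128.0.0.0/6 (128.0.0.0 - 131.255.255.255)
  131.128.0.0/9 (131.128.0.0 - 131.255.255.255)
  131.192.0.0/11 (131.192.0.0 - 131.223.255.255)
  131.192.0.0/12 (131.192.0.0 - 131.207.255.255)
  131.192.0.0/13 (131.192.0.0 - 131.199.255.255)
Total matching entries: 6.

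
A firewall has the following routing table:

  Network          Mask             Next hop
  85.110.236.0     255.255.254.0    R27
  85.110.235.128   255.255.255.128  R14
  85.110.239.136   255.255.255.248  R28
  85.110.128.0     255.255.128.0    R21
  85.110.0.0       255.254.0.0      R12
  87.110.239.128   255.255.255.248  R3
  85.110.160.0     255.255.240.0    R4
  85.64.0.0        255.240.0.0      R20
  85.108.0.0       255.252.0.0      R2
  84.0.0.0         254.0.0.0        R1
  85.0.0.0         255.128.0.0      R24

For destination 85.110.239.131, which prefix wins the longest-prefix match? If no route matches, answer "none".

Entries matching 85.110.239.131:
  84.0.0.0/7 (84.0.0.0 - 85.255.255.255)
  85.0.0.0/9 (85.0.0.0 - 85.127.255.255)
  85.108.0.0/14 (85.108.0.0 - 85.111.255.255)
  85.110.0.0/15 (85.110.0.0 - 85.111.255.255)
  85.110.128.0/17 (85.110.128.0 - 85.110.255.255)
Most specific is 85.110.128.0/17.

85.110.128.0/17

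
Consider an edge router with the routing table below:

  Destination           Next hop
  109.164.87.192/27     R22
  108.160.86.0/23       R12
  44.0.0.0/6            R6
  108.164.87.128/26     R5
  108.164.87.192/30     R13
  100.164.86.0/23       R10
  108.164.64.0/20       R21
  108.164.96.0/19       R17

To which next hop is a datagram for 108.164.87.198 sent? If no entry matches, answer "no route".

no route

No entry's prefix contains 108.164.87.198; there is no default route.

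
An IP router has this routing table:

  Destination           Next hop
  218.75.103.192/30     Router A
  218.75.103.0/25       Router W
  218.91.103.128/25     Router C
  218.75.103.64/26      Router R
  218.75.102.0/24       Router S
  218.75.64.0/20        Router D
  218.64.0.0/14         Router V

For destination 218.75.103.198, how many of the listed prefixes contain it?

0

No listed prefix contains 218.75.103.198.
Total matching entries: 0.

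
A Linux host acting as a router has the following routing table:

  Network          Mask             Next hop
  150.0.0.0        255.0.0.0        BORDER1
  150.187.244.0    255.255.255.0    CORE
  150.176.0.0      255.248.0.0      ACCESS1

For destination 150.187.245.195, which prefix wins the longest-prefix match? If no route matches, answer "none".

150.0.0.0/8

Entries matching 150.187.245.195:
  150.0.0.0/8 (150.0.0.0 - 150.255.255.255)
Most specific is 150.0.0.0/8.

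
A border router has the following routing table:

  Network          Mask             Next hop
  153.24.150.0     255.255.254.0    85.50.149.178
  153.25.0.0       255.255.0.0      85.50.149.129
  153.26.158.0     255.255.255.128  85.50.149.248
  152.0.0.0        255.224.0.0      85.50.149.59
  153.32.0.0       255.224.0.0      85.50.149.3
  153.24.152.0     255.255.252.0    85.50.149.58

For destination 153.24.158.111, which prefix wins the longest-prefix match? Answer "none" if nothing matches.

153.24.158.111 is outside every listed prefix and there is no default route.

none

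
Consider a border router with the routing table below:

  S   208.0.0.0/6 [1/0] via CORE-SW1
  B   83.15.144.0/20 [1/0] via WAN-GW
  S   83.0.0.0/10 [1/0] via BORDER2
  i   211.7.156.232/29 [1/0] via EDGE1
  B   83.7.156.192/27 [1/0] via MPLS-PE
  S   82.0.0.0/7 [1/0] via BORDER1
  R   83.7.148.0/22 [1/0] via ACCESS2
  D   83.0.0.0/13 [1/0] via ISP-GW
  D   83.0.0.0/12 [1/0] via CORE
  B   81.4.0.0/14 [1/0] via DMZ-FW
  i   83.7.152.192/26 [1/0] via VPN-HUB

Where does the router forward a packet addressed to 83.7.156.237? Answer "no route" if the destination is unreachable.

Routes whose prefix contains 83.7.156.237:
  82.0.0.0/7 (82.0.0.0 - 83.255.255.255) -> BORDER1
  83.0.0.0/10 (83.0.0.0 - 83.63.255.255) -> BORDER2
  83.0.0.0/12 (83.0.0.0 - 83.15.255.255) -> CORE
  83.0.0.0/13 (83.0.0.0 - 83.7.255.255) -> ISP-GW
More-specific entries that do NOT match:
  211.7.156.232/29 (211.7.156.232 - 211.7.156.239) does not contain 83.7.156.237
  83.7.156.192/27 (83.7.156.192 - 83.7.156.223) does not contain 83.7.156.237
  83.7.152.192/26 (83.7.152.192 - 83.7.152.255) does not contain 83.7.156.237
  83.7.148.0/22 (83.7.148.0 - 83.7.151.255) does not contain 83.7.156.237
  83.15.144.0/20 (83.15.144.0 - 83.15.159.255) does not contain 83.7.156.237
  81.4.0.0/14 (81.4.0.0 - 81.7.255.255) does not contain 83.7.156.237
Longest matching prefix is /13 -> next hop ISP-GW.

ISP-GW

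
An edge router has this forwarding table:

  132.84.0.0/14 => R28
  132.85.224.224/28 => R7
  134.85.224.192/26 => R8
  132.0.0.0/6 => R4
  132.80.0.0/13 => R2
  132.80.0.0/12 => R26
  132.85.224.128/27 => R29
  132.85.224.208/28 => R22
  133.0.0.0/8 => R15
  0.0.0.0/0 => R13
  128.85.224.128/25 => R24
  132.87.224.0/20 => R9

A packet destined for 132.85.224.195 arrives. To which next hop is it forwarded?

Routes whose prefix contains 132.85.224.195:
  0.0.0.0/0 (default, matches everything) -> R13
  132.0.0.0/6 (132.0.0.0 - 135.255.255.255) -> R4
  132.80.0.0/12 (132.80.0.0 - 132.95.255.255) -> R26
  132.80.0.0/13 (132.80.0.0 - 132.87.255.255) -> R2
  132.84.0.0/14 (132.84.0.0 - 132.87.255.255) -> R28
More-specific entries that do NOT match:
  132.85.224.224/28 (132.85.224.224 - 132.85.224.239) does not contain 132.85.224.195
  132.85.224.208/28 (132.85.224.208 - 132.85.224.223) does not contain 132.85.224.195
  132.85.224.128/27 (132.85.224.128 - 132.85.224.159) does not contain 132.85.224.195
  134.85.224.192/26 (134.85.224.192 - 134.85.224.255) does not contain 132.85.224.195
  128.85.224.128/25 (128.85.224.128 - 128.85.224.255) does not contain 132.85.224.195
  132.87.224.0/20 (132.87.224.0 - 132.87.239.255) does not contain 132.85.224.195
Longest matching prefix is /14 -> next hop R28.

R28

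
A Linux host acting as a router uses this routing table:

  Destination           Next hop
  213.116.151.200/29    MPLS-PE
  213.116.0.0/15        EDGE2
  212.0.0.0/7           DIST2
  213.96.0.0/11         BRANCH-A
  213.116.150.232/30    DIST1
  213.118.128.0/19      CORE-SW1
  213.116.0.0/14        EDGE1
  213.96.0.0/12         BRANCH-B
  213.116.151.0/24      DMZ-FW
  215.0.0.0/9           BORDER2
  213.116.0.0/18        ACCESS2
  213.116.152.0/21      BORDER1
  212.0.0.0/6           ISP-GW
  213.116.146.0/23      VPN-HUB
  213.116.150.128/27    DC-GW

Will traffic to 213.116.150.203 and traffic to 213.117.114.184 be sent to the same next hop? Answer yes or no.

yes

213.116.150.203: longest match 213.116.0.0/15 -> EDGE2
213.117.114.184: longest match 213.116.0.0/15 -> EDGE2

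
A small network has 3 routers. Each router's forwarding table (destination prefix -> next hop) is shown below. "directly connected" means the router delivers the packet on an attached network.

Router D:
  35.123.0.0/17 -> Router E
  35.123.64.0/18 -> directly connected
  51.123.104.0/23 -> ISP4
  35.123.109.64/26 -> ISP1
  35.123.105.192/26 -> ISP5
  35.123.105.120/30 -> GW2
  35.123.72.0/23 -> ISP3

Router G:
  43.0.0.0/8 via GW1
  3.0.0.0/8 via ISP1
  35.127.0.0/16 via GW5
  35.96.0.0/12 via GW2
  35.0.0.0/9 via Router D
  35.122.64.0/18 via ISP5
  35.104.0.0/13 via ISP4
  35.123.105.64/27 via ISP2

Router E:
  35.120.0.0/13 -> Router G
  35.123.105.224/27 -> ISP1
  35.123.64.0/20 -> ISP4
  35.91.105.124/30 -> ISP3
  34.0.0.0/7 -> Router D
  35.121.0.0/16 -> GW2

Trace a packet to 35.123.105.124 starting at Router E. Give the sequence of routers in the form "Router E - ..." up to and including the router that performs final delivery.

At Router E: longest match for 35.123.105.124 is 35.120.0.0/13 -> Router G
At Router G: longest match for 35.123.105.124 is 35.0.0.0/9 -> Router D
At Router D: longest match for 35.123.105.124 is 35.123.64.0/18 -> directly connected

Router E - Router G - Router D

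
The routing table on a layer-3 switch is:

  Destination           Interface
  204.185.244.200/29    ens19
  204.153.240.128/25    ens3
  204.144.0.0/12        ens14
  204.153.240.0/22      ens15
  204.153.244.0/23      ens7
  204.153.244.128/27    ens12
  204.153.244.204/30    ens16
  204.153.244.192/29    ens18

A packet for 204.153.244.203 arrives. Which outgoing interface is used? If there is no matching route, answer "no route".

Routes whose prefix contains 204.153.244.203:
  204.144.0.0/12 (204.144.0.0 - 204.159.255.255) -> ens14
  204.153.244.0/23 (204.153.244.0 - 204.153.245.255) -> ens7
More-specific entries that do NOT match:
  204.153.244.204/30 (204.153.244.204 - 204.153.244.207) does not contain 204.153.244.203
  204.185.244.200/29 (204.185.244.200 - 204.185.244.207) does not contain 204.153.244.203
  204.153.244.192/29 (204.153.244.192 - 204.153.244.199) does not contain 204.153.244.203
  204.153.244.128/27 (204.153.244.128 - 204.153.244.159) does not contain 204.153.244.203
  204.153.240.128/25 (204.153.240.128 - 204.153.240.255) does not contain 204.153.244.203
Longest matching prefix is /23 -> interface ens7.

ens7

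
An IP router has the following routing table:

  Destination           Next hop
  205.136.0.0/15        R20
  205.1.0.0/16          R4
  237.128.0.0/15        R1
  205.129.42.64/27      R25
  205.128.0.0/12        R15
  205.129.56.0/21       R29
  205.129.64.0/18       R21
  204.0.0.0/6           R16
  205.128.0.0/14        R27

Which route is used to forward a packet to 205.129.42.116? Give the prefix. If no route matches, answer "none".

205.128.0.0/14

Entries matching 205.129.42.116:
  204.0.0.0/6 (204.0.0.0 - 207.255.255.255)
  205.128.0.0/12 (205.128.0.0 - 205.143.255.255)
  205.128.0.0/14 (205.128.0.0 - 205.131.255.255)
Most specific is 205.128.0.0/14.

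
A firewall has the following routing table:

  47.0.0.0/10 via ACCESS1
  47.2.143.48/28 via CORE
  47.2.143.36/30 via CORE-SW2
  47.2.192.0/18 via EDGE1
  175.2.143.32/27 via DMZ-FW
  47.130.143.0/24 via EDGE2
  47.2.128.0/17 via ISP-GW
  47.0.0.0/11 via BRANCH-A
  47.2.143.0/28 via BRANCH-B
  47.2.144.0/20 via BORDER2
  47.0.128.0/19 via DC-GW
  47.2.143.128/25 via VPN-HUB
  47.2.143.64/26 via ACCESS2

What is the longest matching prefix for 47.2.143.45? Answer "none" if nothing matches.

47.2.128.0/17

Entries matching 47.2.143.45:
  47.0.0.0/10 (47.0.0.0 - 47.63.255.255)
  47.0.0.0/11 (47.0.0.0 - 47.31.255.255)
  47.2.128.0/17 (47.2.128.0 - 47.2.255.255)
Most specific is 47.2.128.0/17.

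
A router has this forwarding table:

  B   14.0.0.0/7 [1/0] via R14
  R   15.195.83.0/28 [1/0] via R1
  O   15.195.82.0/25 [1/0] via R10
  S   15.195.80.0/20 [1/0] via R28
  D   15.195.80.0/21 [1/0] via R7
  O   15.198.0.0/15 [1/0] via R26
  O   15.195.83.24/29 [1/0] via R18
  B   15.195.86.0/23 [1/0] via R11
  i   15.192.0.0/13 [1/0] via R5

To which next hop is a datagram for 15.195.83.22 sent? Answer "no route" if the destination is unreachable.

R7

Routes whose prefix contains 15.195.83.22:
  14.0.0.0/7 (14.0.0.0 - 15.255.255.255) -> R14
  15.192.0.0/13 (15.192.0.0 - 15.199.255.255) -> R5
  15.195.80.0/20 (15.195.80.0 - 15.195.95.255) -> R28
  15.195.80.0/21 (15.195.80.0 - 15.195.87.255) -> R7
More-specific entries that do NOT match:
  15.195.83.24/29 (15.195.83.24 - 15.195.83.31) does not contain 15.195.83.22
  15.195.83.0/28 (15.195.83.0 - 15.195.83.15) does not contain 15.195.83.22
  15.195.82.0/25 (15.195.82.0 - 15.195.82.127) does not contain 15.195.83.22
  15.195.86.0/23 (15.195.86.0 - 15.195.87.255) does not contain 15.195.83.22
Longest matching prefix is /21 -> next hop R7.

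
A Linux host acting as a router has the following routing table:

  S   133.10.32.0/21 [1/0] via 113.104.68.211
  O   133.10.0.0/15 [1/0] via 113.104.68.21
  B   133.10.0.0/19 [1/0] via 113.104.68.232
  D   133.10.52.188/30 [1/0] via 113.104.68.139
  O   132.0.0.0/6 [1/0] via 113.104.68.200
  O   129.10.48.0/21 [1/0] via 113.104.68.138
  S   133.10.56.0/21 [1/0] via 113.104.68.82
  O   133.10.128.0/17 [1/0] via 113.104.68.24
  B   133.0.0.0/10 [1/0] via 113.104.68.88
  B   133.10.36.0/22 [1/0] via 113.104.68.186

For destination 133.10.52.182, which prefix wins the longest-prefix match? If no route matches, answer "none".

133.10.0.0/15

Entries matching 133.10.52.182:
  132.0.0.0/6 (132.0.0.0 - 135.255.255.255)
  133.0.0.0/10 (133.0.0.0 - 133.63.255.255)
  133.10.0.0/15 (133.10.0.0 - 133.11.255.255)
Most specific is 133.10.0.0/15.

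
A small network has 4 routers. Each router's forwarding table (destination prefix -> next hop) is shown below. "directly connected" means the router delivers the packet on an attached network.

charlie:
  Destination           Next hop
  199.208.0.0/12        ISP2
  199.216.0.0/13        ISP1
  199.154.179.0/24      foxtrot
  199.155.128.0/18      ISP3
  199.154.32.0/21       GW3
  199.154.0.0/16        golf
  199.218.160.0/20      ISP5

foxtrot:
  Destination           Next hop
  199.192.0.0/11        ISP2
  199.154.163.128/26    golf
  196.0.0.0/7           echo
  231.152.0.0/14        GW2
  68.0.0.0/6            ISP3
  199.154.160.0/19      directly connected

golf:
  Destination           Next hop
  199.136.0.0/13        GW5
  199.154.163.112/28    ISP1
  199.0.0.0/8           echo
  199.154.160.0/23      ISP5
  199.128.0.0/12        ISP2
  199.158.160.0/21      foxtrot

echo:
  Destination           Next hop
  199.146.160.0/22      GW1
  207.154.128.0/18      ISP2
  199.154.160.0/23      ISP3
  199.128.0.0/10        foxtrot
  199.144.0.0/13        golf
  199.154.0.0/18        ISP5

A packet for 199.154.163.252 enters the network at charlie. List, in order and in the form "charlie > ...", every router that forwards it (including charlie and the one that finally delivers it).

At charlie: longest match for 199.154.163.252 is 199.154.0.0/16 -> golf
At golf: longest match for 199.154.163.252 is 199.0.0.0/8 -> echo
At echo: longest match for 199.154.163.252 is 199.128.0.0/10 -> foxtrot
At foxtrot: longest match for 199.154.163.252 is 199.154.160.0/19 -> directly connected

charlie > golf > echo > foxtrot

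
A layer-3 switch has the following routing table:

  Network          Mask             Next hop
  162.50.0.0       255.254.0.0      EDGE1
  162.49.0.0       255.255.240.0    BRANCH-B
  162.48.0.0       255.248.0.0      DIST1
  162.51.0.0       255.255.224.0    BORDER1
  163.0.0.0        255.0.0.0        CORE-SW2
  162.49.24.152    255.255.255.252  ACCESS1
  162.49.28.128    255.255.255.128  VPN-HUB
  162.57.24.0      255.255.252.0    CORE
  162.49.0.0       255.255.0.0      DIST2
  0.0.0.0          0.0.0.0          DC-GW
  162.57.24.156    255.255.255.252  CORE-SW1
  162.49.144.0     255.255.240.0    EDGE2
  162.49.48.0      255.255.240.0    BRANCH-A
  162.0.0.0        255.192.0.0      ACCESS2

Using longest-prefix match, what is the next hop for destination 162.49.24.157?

Routes whose prefix contains 162.49.24.157:
  0.0.0.0/0 (default, matches everything) -> DC-GW
  162.0.0.0/10 (162.0.0.0 - 162.63.255.255) -> ACCESS2
  162.48.0.0/13 (162.48.0.0 - 162.55.255.255) -> DIST1
  162.49.0.0/16 (162.49.0.0 - 162.49.255.255) -> DIST2
More-specific entries that do NOT match:
  162.49.24.152/30 (162.49.24.152 - 162.49.24.155) does not contain 162.49.24.157
  162.57.24.156/30 (162.57.24.156 - 162.57.24.159) does not contain 162.49.24.157
  162.49.28.128/25 (162.49.28.128 - 162.49.28.255) does not contain 162.49.24.157
  162.57.24.0/22 (162.57.24.0 - 162.57.27.255) does not contain 162.49.24.157
  162.49.0.0/20 (162.49.0.0 - 162.49.15.255) does not contain 162.49.24.157
  162.49.144.0/20 (162.49.144.0 - 162.49.159.255) does not contain 162.49.24.157
  162.49.48.0/20 (162.49.48.0 - 162.49.63.255) does not contain 162.49.24.157
  162.51.0.0/19 (162.51.0.0 - 162.51.31.255) does not contain 162.49.24.157
Longest matching prefix is /16 -> next hop DIST2.

DIST2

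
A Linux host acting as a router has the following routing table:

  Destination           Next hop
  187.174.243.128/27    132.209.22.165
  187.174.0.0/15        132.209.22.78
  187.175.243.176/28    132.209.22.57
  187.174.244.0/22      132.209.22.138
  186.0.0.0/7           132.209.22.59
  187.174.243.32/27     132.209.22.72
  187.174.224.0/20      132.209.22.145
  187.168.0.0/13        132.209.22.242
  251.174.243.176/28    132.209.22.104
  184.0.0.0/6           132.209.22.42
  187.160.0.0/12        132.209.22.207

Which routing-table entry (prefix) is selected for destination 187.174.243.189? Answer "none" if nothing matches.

187.174.0.0/15

Entries matching 187.174.243.189:
  184.0.0.0/6 (184.0.0.0 - 187.255.255.255)
  186.0.0.0/7 (186.0.0.0 - 187.255.255.255)
  187.160.0.0/12 (187.160.0.0 - 187.175.255.255)
  187.168.0.0/13 (187.168.0.0 - 187.175.255.255)
  187.174.0.0/15 (187.174.0.0 - 187.175.255.255)
Most specific is 187.174.0.0/15.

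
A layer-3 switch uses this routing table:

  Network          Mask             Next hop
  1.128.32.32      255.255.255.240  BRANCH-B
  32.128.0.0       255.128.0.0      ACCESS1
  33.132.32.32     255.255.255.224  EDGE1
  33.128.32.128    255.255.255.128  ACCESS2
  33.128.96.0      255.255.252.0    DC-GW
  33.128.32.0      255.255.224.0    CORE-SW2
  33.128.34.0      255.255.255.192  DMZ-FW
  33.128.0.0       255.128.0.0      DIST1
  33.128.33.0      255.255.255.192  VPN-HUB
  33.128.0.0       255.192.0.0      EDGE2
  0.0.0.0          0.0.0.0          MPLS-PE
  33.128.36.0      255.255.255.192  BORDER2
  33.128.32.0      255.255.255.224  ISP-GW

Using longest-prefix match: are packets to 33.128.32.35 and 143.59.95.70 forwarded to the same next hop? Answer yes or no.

33.128.32.35: longest match 33.128.32.0/19 -> CORE-SW2
143.59.95.70: longest match 0.0.0.0/0 -> MPLS-PE

no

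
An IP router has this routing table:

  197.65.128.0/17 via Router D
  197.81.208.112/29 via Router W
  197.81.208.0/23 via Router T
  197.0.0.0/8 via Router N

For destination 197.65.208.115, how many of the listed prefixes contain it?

2

Prefixes containing 197.65.208.115:
  197.0.0.0/8 (197.0.0.0 - 197.255.255.255)
  197.65.128.0/17 (197.65.128.0 - 197.65.255.255)
Total matching entries: 2.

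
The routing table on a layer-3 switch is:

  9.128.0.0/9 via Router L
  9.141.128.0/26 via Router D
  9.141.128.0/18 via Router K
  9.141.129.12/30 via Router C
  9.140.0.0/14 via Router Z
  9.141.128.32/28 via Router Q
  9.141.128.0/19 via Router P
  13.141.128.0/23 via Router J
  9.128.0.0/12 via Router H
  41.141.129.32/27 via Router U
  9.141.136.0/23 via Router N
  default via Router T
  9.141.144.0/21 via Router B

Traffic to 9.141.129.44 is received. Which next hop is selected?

Routes whose prefix contains 9.141.129.44:
  0.0.0.0/0 (default, matches everything) -> Router T
  9.128.0.0/9 (9.128.0.0 - 9.255.255.255) -> Router L
  9.128.0.0/12 (9.128.0.0 - 9.143.255.255) -> Router H
  9.140.0.0/14 (9.140.0.0 - 9.143.255.255) -> Router Z
  9.141.128.0/18 (9.141.128.0 - 9.141.191.255) -> Router K
  9.141.128.0/19 (9.141.128.0 - 9.141.159.255) -> Router P
More-specific entries that do NOT match:
  9.141.129.12/30 (9.141.129.12 - 9.141.129.15) does not contain 9.141.129.44
  9.141.128.32/28 (9.141.128.32 - 9.141.128.47) does not contain 9.141.129.44
  41.141.129.32/27 (41.141.129.32 - 41.141.129.63) does not contain 9.141.129.44
  9.141.128.0/26 (9.141.128.0 - 9.141.128.63) does not contain 9.141.129.44
  13.141.128.0/23 (13.141.128.0 - 13.141.129.255) does not contain 9.141.129.44
  9.141.136.0/23 (9.141.136.0 - 9.141.137.255) does not contain 9.141.129.44
  9.141.144.0/21 (9.141.144.0 - 9.141.151.255) does not contain 9.141.129.44
Longest matching prefix is /19 -> next hop Router P.

Router P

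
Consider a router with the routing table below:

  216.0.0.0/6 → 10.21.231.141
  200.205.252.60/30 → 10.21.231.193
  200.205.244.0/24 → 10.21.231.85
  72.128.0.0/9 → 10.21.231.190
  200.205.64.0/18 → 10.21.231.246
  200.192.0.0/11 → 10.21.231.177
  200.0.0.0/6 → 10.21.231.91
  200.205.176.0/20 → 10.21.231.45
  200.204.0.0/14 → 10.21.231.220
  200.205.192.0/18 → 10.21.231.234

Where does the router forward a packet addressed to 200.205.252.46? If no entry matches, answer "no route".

10.21.231.234

Routes whose prefix contains 200.205.252.46:
  200.0.0.0/6 (200.0.0.0 - 203.255.255.255) -> 10.21.231.91
  200.192.0.0/11 (200.192.0.0 - 200.223.255.255) -> 10.21.231.177
  200.204.0.0/14 (200.204.0.0 - 200.207.255.255) -> 10.21.231.220
  200.205.192.0/18 (200.205.192.0 - 200.205.255.255) -> 10.21.231.234
More-specific entries that do NOT match:
  200.205.252.60/30 (200.205.252.60 - 200.205.252.63) does not contain 200.205.252.46
  200.205.244.0/24 (200.205.244.0 - 200.205.244.255) does not contain 200.205.252.46
  200.205.176.0/20 (200.205.176.0 - 200.205.191.255) does not contain 200.205.252.46
Longest matching prefix is /18 -> next hop 10.21.231.234.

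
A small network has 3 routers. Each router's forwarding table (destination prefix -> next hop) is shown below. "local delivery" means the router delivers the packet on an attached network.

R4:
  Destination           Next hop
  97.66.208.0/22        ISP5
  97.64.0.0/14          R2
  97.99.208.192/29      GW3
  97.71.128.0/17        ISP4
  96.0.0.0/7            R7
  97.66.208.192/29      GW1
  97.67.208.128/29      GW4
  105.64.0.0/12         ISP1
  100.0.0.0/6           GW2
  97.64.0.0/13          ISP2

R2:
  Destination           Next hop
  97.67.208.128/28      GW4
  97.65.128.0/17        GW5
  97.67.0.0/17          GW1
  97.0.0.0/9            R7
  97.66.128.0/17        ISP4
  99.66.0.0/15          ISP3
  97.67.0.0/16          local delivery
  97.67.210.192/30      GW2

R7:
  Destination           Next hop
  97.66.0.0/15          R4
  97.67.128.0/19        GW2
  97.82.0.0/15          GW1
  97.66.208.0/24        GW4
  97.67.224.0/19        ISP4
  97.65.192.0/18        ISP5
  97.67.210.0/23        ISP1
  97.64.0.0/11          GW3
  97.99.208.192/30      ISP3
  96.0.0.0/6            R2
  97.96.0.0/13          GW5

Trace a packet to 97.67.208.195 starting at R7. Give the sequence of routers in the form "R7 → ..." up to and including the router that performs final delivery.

At R7: longest match for 97.67.208.195 is 97.66.0.0/15 -> R4
At R4: longest match for 97.67.208.195 is 97.64.0.0/14 -> R2
At R2: longest match for 97.67.208.195 is 97.67.0.0/16 -> local delivery

R7 → R4 → R2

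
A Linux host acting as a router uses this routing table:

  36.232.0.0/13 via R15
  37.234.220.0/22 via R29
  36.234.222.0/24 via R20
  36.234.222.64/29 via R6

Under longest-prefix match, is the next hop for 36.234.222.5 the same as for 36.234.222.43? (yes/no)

yes

36.234.222.5: longest match 36.234.222.0/24 -> R20
36.234.222.43: longest match 36.234.222.0/24 -> R20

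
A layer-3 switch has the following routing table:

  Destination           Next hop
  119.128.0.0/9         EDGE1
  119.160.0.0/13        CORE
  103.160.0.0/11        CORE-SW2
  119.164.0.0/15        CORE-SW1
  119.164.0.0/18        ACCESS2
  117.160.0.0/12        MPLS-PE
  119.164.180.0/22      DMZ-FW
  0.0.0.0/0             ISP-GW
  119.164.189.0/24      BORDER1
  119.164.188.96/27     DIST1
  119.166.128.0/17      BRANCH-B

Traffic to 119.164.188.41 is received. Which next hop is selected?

Routes whose prefix contains 119.164.188.41:
  0.0.0.0/0 (default, matches everything) -> ISP-GW
  119.128.0.0/9 (119.128.0.0 - 119.255.255.255) -> EDGE1
  119.160.0.0/13 (119.160.0.0 - 119.167.255.255) -> CORE
  119.164.0.0/15 (119.164.0.0 - 119.165.255.255) -> CORE-SW1
More-specific entries that do NOT match:
  119.164.188.96/27 (119.164.188.96 - 119.164.188.127) does not contain 119.164.188.41
  119.164.189.0/24 (119.164.189.0 - 119.164.189.255) does not contain 119.164.188.41
  119.164.180.0/22 (119.164.180.0 - 119.164.183.255) does not contain 119.164.188.41
  119.164.0.0/18 (119.164.0.0 - 119.164.63.255) does not contain 119.164.188.41
  119.166.128.0/17 (119.166.128.0 - 119.166.255.255) does not contain 119.164.188.41
Longest matching prefix is /15 -> next hop CORE-SW1.

CORE-SW1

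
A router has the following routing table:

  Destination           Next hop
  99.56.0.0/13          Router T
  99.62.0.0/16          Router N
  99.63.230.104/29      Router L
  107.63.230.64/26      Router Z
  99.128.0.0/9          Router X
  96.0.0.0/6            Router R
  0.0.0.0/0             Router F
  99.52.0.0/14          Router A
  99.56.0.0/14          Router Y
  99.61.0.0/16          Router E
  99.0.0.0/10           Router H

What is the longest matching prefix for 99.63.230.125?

99.56.0.0/13

Entries matching 99.63.230.125:
  0.0.0.0/0 (default, matches everything)
  96.0.0.0/6 (96.0.0.0 - 99.255.255.255)
  99.0.0.0/10 (99.0.0.0 - 99.63.255.255)
  99.56.0.0/13 (99.56.0.0 - 99.63.255.255)
Most specific is 99.56.0.0/13.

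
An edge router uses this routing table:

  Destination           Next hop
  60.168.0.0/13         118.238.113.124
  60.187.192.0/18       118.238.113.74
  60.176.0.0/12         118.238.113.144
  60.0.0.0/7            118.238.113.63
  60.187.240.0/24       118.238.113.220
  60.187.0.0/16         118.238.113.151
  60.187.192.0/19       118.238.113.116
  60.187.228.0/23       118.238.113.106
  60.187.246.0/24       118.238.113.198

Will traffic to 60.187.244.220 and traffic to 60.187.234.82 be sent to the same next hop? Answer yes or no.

60.187.244.220: longest match 60.187.192.0/18 -> 118.238.113.74
60.187.234.82: longest match 60.187.192.0/18 -> 118.238.113.74

yes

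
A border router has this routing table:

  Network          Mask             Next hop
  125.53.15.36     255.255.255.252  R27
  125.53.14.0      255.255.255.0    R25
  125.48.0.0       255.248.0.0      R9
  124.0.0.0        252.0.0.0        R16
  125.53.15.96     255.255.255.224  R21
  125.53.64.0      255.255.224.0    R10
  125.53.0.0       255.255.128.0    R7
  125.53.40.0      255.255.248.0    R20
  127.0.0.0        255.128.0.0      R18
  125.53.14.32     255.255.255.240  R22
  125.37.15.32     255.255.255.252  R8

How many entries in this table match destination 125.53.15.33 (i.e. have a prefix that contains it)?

3

Prefixes containing 125.53.15.33:
  124.0.0.0/6 (124.0.0.0 - 127.255.255.255)
  125.48.0.0/13 (125.48.0.0 - 125.55.255.255)
  125.53.0.0/17 (125.53.0.0 - 125.53.127.255)
Total matching entries: 3.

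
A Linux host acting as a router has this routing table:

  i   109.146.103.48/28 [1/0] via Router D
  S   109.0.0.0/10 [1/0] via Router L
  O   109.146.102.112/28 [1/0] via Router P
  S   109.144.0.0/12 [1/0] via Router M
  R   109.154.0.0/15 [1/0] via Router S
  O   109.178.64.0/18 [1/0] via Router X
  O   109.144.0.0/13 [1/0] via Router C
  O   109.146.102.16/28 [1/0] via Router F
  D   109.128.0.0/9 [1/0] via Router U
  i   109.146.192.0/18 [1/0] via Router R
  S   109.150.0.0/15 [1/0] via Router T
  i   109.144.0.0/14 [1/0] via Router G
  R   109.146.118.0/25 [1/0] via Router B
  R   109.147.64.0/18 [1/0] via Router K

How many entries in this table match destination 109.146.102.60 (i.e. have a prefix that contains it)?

4

Prefixes containing 109.146.102.60:
  109.128.0.0/9 (109.128.0.0 - 109.255.255.255)
  109.144.0.0/12 (109.144.0.0 - 109.159.255.255)
  109.144.0.0/13 (109.144.0.0 - 109.151.255.255)
  109.144.0.0/14 (109.144.0.0 - 109.147.255.255)
Total matching entries: 4.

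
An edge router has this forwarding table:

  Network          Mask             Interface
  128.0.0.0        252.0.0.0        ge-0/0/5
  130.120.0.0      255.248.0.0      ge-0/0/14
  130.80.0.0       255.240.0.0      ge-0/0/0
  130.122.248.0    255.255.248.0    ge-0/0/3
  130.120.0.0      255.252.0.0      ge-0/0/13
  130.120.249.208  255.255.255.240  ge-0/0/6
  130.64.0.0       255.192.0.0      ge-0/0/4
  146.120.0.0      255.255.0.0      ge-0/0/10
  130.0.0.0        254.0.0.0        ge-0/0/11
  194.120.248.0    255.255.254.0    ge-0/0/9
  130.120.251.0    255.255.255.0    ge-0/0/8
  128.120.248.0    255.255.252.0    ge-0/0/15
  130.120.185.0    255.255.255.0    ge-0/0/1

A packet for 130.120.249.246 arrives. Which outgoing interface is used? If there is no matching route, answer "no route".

ge-0/0/13

Routes whose prefix contains 130.120.249.246:
  128.0.0.0/6 (128.0.0.0 - 131.255.255.255) -> ge-0/0/5
  130.0.0.0/7 (130.0.0.0 - 131.255.255.255) -> ge-0/0/11
  130.64.0.0/10 (130.64.0.0 - 130.127.255.255) -> ge-0/0/4
  130.120.0.0/13 (130.120.0.0 - 130.127.255.255) -> ge-0/0/14
  130.120.0.0/14 (130.120.0.0 - 130.123.255.255) -> ge-0/0/13
More-specific entries that do NOT match:
  130.120.249.208/28 (130.120.249.208 - 130.120.249.223) does not contain 130.120.249.246
  130.120.251.0/24 (130.120.251.0 - 130.120.251.255) does not contain 130.120.249.246
  130.120.185.0/24 (130.120.185.0 - 130.120.185.255) does not contain 130.120.249.246
  194.120.248.0/23 (194.120.248.0 - 194.120.249.255) does not contain 130.120.249.246
  128.120.248.0/22 (128.120.248.0 - 128.120.251.255) does not contain 130.120.249.246
  130.122.248.0/21 (130.122.248.0 - 130.122.255.255) does not contain 130.120.249.246
  146.120.0.0/16 (146.120.0.0 - 146.120.255.255) does not contain 130.120.249.246
Longest matching prefix is /14 -> interface ge-0/0/13.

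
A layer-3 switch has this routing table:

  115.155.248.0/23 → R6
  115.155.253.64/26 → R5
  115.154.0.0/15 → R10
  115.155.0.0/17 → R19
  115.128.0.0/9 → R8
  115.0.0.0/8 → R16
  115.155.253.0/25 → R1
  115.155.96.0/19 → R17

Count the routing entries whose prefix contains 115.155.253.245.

3

Prefixes containing 115.155.253.245:
  115.0.0.0/8 (115.0.0.0 - 115.255.255.255)
  115.128.0.0/9 (115.128.0.0 - 115.255.255.255)
  115.154.0.0/15 (115.154.0.0 - 115.155.255.255)
Total matching entries: 3.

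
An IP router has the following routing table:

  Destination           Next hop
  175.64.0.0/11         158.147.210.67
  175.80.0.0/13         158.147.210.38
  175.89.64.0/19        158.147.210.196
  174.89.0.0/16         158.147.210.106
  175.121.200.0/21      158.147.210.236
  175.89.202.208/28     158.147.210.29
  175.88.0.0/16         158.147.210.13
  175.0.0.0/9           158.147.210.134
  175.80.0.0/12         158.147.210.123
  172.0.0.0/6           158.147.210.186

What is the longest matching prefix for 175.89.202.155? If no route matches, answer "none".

Entries matching 175.89.202.155:
  172.0.0.0/6 (172.0.0.0 - 175.255.255.255)
  175.0.0.0/9 (175.0.0.0 - 175.127.255.255)
  175.64.0.0/11 (175.64.0.0 - 175.95.255.255)
  175.80.0.0/12 (175.80.0.0 - 175.95.255.255)
Most specific is 175.80.0.0/12.

175.80.0.0/12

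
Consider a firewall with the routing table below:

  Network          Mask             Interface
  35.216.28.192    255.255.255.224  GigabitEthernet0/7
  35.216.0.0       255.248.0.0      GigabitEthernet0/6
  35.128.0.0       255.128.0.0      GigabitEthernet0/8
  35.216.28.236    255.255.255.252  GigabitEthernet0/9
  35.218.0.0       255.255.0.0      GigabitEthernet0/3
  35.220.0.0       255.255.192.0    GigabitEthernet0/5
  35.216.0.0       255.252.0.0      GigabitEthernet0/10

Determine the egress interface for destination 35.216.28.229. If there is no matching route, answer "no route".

Routes whose prefix contains 35.216.28.229:
  35.128.0.0/9 (35.128.0.0 - 35.255.255.255) -> GigabitEthernet0/8
  35.216.0.0/13 (35.216.0.0 - 35.223.255.255) -> GigabitEthernet0/6
  35.216.0.0/14 (35.216.0.0 - 35.219.255.255) -> GigabitEthernet0/10
More-specific entries that do NOT match:
  35.216.28.236/30 (35.216.28.236 - 35.216.28.239) does not contain 35.216.28.229
  35.216.28.192/27 (35.216.28.192 - 35.216.28.223) does not contain 35.216.28.229
  35.220.0.0/18 (35.220.0.0 - 35.220.63.255) does not contain 35.216.28.229
  35.218.0.0/16 (35.218.0.0 - 35.218.255.255) does not contain 35.216.28.229
Longest matching prefix is /14 -> interface GigabitEthernet0/10.

GigabitEthernet0/10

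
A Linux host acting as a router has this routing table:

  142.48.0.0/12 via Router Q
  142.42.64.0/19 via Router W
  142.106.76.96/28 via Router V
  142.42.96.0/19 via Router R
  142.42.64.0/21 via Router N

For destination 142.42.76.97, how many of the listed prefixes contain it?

Prefixes containing 142.42.76.97:
  142.42.64.0/19 (142.42.64.0 - 142.42.95.255)
Total matching entries: 1.

1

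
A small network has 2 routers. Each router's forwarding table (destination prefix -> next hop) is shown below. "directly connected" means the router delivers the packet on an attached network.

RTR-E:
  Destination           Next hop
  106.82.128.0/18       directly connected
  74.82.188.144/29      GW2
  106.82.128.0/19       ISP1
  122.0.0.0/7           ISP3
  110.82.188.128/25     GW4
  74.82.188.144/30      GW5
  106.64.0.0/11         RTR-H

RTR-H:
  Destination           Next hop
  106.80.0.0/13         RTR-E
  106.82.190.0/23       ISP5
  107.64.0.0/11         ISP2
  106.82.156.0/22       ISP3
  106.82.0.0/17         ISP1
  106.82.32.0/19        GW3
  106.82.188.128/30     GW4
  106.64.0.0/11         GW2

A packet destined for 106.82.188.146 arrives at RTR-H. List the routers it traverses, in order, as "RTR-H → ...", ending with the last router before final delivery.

RTR-H → RTR-E

At RTR-H: longest match for 106.82.188.146 is 106.80.0.0/13 -> RTR-E
At RTR-E: longest match for 106.82.188.146 is 106.82.128.0/18 -> directly connected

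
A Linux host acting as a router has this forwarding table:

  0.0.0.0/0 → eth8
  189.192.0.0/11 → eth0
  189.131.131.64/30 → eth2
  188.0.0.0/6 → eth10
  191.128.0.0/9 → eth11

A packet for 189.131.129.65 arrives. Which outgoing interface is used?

Routes whose prefix contains 189.131.129.65:
  0.0.0.0/0 (default, matches everything) -> eth8
  188.0.0.0/6 (188.0.0.0 - 191.255.255.255) -> eth10
More-specific entries that do NOT match:
  189.131.131.64/30 (189.131.131.64 - 189.131.131.67) does not contain 189.131.129.65
  189.192.0.0/11 (189.192.0.0 - 189.223.255.255) does not contain 189.131.129.65
  191.128.0.0/9 (191.128.0.0 - 191.255.255.255) does not contain 189.131.129.65
Longest matching prefix is /6 -> interface eth10.

eth10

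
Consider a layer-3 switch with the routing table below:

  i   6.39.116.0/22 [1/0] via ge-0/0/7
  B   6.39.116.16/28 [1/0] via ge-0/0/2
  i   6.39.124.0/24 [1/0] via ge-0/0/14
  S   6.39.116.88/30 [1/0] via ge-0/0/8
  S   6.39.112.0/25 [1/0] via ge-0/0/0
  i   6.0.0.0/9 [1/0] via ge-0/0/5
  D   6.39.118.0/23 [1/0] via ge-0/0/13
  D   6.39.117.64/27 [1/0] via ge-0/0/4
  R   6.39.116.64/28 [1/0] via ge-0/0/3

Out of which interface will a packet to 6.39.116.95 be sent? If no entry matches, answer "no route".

ge-0/0/7

Routes whose prefix contains 6.39.116.95:
  6.0.0.0/9 (6.0.0.0 - 6.127.255.255) -> ge-0/0/5
  6.39.116.0/22 (6.39.116.0 - 6.39.119.255) -> ge-0/0/7
More-specific entries that do NOT match:
  6.39.116.88/30 (6.39.116.88 - 6.39.116.91) does not contain 6.39.116.95
  6.39.116.16/28 (6.39.116.16 - 6.39.116.31) does not contain 6.39.116.95
  6.39.116.64/28 (6.39.116.64 - 6.39.116.79) does not contain 6.39.116.95
  6.39.117.64/27 (6.39.117.64 - 6.39.117.95) does not contain 6.39.116.95
  6.39.112.0/25 (6.39.112.0 - 6.39.112.127) does not contain 6.39.116.95
  6.39.124.0/24 (6.39.124.0 - 6.39.124.255) does not contain 6.39.116.95
  6.39.118.0/23 (6.39.118.0 - 6.39.119.255) does not contain 6.39.116.95
Longest matching prefix is /22 -> interface ge-0/0/7.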